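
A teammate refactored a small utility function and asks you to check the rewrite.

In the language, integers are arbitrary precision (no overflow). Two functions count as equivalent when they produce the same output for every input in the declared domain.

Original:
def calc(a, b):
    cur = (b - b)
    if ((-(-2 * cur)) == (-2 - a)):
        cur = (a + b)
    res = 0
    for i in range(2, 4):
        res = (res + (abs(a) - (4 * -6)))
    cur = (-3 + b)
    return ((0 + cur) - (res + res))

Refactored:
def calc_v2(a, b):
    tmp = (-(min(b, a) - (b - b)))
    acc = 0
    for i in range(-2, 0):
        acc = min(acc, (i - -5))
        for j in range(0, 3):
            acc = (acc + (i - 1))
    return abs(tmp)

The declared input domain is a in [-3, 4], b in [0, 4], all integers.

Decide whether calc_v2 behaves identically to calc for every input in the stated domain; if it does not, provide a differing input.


Take a=-3, b=0.
calc: cur := 0 | ((-(-2 * cur)) == (-2 - a)): false | res := 0 | iter i=2: | res := 27 | iter i=3: | res := 54 | cur := -3 | result -111
calc_v2: tmp := 3 | acc := 0 | iter i=-2: | acc := 0 | iter j=0: | acc := -3 | iter j=1: | acc := -6 | iter j=2: | acc := -9 | iter i=-1: | acc := -9 | iter j=0: | acc := -11 | iter j=1: | acc := -13 | iter j=2: | acc := -15 | result 3
-111 and 3 differ, so these are not the same function on this domain.
verdict: not equivalent; witness: a=-3, b=0


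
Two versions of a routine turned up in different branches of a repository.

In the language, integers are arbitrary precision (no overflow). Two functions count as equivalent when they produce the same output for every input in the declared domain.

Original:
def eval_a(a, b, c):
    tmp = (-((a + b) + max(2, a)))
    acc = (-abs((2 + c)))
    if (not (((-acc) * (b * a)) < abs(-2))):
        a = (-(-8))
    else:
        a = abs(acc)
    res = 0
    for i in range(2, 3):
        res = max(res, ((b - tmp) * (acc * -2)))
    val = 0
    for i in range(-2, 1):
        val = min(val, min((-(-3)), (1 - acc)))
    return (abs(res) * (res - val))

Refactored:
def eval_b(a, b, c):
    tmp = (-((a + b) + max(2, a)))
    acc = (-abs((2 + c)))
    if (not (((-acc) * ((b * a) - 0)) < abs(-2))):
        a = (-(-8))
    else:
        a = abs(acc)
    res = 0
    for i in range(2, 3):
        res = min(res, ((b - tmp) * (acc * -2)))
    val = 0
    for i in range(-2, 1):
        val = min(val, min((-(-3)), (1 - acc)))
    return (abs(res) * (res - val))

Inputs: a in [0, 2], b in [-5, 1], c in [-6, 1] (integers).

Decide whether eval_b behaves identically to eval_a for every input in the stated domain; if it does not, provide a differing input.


Not equivalent: a=0, b=-5, c=-6 separates them (0 vs -4096).
eval_a: tmp = 3; acc = -4; (not (((-acc) * (b * a)) < abs(-2))) -> false; a = 4; res = 0; [i=2]; res = 0; val = 0; [i=-2]; val = 0; [i=-1]; val = 0; [i=0]; val = 0; return 0
eval_b: tmp = 3; acc = -4; (not (((-acc) * ((b * a) - 0)) < abs(-2))) -> false; a = 4; res = 0; [i=2]; res = -64; val = 0; [i=-2]; val = 0; [i=-1]; val = 0; [i=0]; val = 0; return -4096
verdict: not equivalent; witness: a=0, b=-5, c=-6


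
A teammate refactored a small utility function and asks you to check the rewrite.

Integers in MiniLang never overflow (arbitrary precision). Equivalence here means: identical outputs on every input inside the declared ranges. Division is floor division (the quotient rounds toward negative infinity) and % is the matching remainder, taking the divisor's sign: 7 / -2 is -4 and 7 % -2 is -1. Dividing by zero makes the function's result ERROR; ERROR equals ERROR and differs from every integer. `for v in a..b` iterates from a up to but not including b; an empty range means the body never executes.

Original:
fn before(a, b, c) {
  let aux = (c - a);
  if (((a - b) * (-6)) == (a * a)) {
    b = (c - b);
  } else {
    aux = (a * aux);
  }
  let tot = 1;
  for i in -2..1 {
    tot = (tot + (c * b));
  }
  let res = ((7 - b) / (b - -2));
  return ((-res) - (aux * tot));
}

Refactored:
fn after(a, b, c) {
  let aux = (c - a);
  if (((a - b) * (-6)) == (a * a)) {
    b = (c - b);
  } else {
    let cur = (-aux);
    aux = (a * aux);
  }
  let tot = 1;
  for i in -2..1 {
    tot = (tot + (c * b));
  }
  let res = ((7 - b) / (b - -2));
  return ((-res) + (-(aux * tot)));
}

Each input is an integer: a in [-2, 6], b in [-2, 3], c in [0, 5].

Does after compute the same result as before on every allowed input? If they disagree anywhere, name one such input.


The two versions differ — the changes include local variable names differ; also statement counts differ; also arithmetic usage differs.
One worked example (a=4, b=3, c=3) — before: aux := -1 | (((a - b) * (-6)) == (a * a)): false | aux := -4 | tot := 1 | iter i=-2: | tot := 10 | iter i=-1: | tot := 19 | iter i=0: | tot := 28 | res := 0 | result 112; after: aux := -1 | (((a - b) * (-6)) == (a * a)): false | cur := 1 | aux := -4 | tot := 1 | iter i=-2: | tot := 10 | iter i=-1: | tot := 19 | iter i=0: | tot := 28 | res := 0 | result 112; agreement on 112.
Every one of the 324 inputs gives matching results.
verdict: equivalent


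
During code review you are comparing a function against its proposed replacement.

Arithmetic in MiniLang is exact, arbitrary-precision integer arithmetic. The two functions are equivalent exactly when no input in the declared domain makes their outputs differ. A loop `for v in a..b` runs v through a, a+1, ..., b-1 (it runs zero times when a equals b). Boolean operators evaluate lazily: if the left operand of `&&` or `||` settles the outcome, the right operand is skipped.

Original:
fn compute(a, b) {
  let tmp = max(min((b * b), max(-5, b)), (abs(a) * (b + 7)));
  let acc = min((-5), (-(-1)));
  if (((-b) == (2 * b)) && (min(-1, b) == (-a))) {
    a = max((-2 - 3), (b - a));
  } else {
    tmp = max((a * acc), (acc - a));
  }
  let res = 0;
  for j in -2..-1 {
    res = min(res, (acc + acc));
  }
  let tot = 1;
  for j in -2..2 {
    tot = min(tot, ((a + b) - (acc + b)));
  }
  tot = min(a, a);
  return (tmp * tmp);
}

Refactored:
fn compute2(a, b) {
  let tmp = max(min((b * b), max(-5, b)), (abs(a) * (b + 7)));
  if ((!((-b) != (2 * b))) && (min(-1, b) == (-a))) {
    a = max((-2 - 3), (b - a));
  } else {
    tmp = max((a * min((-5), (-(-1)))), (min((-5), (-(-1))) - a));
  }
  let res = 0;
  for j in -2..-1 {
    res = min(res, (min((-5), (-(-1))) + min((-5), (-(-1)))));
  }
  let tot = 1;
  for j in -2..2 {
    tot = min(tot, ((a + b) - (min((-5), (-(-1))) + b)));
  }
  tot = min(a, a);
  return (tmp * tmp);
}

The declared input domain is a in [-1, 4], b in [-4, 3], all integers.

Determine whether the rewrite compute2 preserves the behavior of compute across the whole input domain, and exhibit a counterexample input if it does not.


Changes here: constant usage differs, and statement counts differ, and min/max/abs usage differs, and comparison usage differs, and boolean connective usage differs, and local variable names differ; the full 48-point sweep finds no disagreement.
verdict: equivalent


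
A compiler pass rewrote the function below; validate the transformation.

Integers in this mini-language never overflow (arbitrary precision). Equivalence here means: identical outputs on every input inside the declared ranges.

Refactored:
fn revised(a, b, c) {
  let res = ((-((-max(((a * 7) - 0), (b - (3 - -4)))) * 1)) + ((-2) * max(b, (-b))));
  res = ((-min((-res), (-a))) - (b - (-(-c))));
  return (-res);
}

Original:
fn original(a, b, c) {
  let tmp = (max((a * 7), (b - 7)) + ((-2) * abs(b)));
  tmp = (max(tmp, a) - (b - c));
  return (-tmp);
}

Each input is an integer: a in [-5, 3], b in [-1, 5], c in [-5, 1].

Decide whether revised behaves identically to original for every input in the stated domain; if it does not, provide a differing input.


Behavior is preserved: although constant usage differs; min/max/abs usage differs; arithmetic usage differs; local variable names differ, the outputs never diverge.
One worked example (a=-3, b=-1, c=-2) — original: tmp = -10; tmp = -4; return 4; revised: res = -10; res = -4; return 4; agreement on 4.
An exhaustive pass over the 441 declared inputs shows identical outputs.
verdict: equivalent


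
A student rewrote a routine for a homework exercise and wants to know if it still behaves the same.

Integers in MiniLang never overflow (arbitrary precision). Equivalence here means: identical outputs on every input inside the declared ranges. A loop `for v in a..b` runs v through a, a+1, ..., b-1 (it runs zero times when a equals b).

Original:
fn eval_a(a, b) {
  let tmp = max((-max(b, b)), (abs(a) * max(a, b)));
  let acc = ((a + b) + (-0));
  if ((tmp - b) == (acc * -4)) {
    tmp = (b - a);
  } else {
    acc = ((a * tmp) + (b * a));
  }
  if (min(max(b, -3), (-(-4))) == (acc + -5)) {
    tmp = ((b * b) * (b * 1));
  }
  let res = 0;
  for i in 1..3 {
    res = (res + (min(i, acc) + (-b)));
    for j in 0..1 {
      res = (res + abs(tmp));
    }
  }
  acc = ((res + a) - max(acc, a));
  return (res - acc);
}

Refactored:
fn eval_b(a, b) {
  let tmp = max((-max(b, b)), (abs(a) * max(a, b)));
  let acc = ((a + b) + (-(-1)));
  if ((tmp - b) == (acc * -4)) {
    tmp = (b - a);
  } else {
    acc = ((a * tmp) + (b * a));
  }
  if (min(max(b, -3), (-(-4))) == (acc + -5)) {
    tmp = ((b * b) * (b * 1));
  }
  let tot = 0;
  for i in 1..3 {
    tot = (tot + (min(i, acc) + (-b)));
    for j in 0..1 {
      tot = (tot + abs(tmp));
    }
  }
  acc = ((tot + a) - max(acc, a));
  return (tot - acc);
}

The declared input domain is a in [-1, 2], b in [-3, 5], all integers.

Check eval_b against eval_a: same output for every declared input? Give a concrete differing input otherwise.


Try a=-1, b=1.
eval_a: tmp := 1 | acc := 0 | ((tmp - b) == (acc * -4)): true | tmp := 2 | (min(max(b, -3), (-(-4))) == (acc + -5)): false | res := 0 | iter i=1: | res := -1 | iter j=0: | res := 1 | iter i=2: | res := 0 | iter j=0: | res := 2 | acc := 1 | result 1
eval_b: tmp := 1 | acc := 1 | ((tmp - b) == (acc * -4)): false | acc := -2 | (min(max(b, -3), (-(-4))) == (acc + -5)): false | tot := 0 | iter i=1: | tot := -3 | iter j=0: | tot := -2 | iter i=2: | tot := -5 | iter j=0: | tot := -4 | acc := -4 | result 0
1 against 0: the behavior changed.
verdict: not equivalent; witness: a=-1, b=1


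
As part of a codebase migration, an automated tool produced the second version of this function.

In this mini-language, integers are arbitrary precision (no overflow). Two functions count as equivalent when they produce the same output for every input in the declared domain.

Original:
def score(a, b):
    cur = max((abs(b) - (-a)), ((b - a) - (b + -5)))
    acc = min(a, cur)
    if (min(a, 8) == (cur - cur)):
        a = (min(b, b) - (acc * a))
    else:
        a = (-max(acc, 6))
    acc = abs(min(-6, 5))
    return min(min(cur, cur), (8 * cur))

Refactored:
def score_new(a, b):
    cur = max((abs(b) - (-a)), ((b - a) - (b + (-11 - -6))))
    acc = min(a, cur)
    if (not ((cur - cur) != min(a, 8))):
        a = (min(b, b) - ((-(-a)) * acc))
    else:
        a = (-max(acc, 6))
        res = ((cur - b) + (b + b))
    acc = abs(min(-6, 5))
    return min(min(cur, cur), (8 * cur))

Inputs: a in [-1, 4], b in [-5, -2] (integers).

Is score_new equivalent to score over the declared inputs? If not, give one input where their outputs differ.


Equivalent — the differences include comparison usage differs, arithmetic usage differs, local variable names differ, boolean connective usage differs, constant usage differs, statement counts differ, yet no declared input distinguishes the two.
Spot check at a=-1, b=-2 — score: cur = 6; acc = -1; (min(a, 8) == (cur - cur)) -> false; a = -6; acc = 6; return 6. score_new: cur = 6; acc = -1; (not ((cur - cur) != min(a, 8))) -> false; a = -6; res = 4; acc = 6; return 6. Both give 6.
Across all 24 domain points the two functions coincide.
verdict: equivalent


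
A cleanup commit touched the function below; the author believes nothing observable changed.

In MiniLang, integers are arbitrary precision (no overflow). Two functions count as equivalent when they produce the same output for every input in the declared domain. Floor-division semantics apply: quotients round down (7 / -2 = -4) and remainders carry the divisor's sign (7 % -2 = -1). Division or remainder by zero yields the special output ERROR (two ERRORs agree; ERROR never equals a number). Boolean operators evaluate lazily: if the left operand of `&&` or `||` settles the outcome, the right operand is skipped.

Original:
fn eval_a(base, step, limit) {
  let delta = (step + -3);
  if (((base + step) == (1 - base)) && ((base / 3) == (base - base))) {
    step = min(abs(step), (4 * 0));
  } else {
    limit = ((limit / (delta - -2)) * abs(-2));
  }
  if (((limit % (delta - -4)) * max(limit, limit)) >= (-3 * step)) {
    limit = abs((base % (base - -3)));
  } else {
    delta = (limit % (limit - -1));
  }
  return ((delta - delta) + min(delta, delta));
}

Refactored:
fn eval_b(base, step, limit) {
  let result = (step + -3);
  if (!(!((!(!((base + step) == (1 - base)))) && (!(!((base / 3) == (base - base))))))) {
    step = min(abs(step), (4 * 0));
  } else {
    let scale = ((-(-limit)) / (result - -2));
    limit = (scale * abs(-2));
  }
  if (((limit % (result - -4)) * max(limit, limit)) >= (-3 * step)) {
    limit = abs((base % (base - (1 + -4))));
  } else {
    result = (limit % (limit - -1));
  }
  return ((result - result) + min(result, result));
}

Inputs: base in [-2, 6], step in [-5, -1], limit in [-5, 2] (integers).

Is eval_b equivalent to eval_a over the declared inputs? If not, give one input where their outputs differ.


Comparing the listings, the differences include: constant usage differs, arithmetic usage differs, statement counts differ, local variable names differ, boolean connective usage differs.
One worked example (base=3, step=-5, limit=-4) — eval_a: delta := -8 | (((base + step) == (1 - base)) && ((base / 3) == (base - base))): false | limit := 0 | (((limit % (delta - -4)) * max(limit, limit)) >= (-3 * step)): false | delta := 0 | result 0; eval_b: result := -8 | (!(!((!(!((base + step) == (1 - base)))) && (!(!((base / 3) == (base - base))))))): false | scale := 0 | limit := 0 | (((limit % (result - -4)) * max(limit, limit)) >= (-3 * step)): false | result := 0 | result 0; agreement on 0.
Every one of the 360 inputs gives matching results.
verdict: equivalent


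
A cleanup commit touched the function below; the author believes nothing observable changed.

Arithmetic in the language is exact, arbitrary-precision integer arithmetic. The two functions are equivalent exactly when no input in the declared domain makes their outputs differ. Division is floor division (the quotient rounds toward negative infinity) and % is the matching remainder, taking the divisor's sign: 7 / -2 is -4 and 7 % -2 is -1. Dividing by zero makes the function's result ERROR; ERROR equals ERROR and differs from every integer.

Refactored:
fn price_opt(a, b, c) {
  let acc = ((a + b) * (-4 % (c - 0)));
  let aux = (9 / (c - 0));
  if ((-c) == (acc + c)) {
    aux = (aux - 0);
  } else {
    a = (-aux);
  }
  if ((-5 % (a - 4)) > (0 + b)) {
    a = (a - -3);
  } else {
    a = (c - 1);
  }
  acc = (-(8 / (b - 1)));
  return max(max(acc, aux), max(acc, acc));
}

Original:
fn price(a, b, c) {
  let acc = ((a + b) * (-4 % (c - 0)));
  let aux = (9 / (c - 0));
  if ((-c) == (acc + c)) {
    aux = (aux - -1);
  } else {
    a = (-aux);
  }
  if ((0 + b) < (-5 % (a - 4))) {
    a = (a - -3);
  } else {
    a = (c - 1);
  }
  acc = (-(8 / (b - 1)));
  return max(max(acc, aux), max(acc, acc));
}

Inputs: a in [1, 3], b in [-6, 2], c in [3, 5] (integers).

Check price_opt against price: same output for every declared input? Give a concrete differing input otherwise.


On input a=1, b=-4, c=3, price returns 4 while price_opt returns 3.
verdict: not equivalent; witness: a=1, b=-4, c=3


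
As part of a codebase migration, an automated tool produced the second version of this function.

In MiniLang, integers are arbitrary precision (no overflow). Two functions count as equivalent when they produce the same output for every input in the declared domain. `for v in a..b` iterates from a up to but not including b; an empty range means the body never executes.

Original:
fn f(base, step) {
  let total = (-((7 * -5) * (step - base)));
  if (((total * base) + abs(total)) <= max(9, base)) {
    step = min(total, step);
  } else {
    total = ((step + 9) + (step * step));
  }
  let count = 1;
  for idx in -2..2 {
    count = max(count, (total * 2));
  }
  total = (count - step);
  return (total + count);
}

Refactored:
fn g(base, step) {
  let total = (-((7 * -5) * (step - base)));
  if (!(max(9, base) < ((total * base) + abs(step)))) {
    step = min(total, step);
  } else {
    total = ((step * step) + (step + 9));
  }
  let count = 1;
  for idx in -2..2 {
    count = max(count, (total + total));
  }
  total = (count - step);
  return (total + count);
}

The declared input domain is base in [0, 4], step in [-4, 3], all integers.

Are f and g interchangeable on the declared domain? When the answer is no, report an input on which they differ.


Evaluate both at base=0, step=-4.
f: total := -140 | (((total * base) + abs(total)) <= max(9, base)): false | total := 21 | count := 1 | iter idx=-2: | count := 42 | iter idx=-1: | count := 42 | iter idx=0: | count := 42 | iter idx=1: | count := 42 | total := 46 | result 88
g: total := -140 | (!(max(9, base) < ((total * base) + abs(step)))): true | step := -140 | count := 1 | iter idx=-2: | count := 1 | iter idx=-1: | count := 1 | iter idx=0: | count := 1 | iter idx=1: | count := 1 | total := 141 | result 142
88 and 142 differ, so these are not the same function on this domain.
verdict: not equivalent; witness: base=0, step=-4


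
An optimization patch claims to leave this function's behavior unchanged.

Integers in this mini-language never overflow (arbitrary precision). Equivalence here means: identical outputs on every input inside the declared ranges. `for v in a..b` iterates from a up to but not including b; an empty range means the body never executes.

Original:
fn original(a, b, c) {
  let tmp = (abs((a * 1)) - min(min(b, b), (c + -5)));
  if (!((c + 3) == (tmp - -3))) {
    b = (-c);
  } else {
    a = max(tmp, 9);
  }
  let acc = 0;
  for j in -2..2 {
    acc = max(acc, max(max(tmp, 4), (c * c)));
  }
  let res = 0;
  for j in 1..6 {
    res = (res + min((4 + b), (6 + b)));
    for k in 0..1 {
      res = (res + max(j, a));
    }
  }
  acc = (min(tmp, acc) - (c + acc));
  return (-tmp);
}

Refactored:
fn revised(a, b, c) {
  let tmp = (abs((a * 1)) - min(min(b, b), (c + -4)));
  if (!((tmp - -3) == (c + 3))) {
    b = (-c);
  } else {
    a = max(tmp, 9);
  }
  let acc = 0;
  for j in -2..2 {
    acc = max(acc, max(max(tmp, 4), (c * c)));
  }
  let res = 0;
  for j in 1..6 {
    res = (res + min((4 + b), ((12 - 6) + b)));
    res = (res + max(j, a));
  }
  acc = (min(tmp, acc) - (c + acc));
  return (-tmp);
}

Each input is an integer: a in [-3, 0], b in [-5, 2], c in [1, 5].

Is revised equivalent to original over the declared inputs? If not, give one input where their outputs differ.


Run the pair on a=-3, b=-3, c=1.
original: tmp=7, then (!((c + 3) == (tmp - -3))) is true, then b=-1, then acc=0, then (j=-2), then acc=7, then (j=-1), then acc=7, then (j=0), then acc=7, then (j=1), then acc=7, then res=0, then (j=1), then res=3, then (k=0), then res=4, then (j=2), then res=7, then (k=0), then res=9, then (j=3), then res=12, then (k=0), then res=15, then (j=4), then res=18, then (k=0), then res=22, then (j=5), then res=25, then (k=0), then res=30, then acc=-1, then returns -7
revised: tmp=6, then (!((tmp - -3) == (c + 3))) is true, then b=-1, then acc=0, then (j=-2), then acc=6, then (j=-1), then acc=6, then (j=0), then acc=6, then (j=1), then acc=6, then res=0, then (j=1), then res=3, then res=4, then (j=2), then res=7, then res=9, then (j=3), then res=12, then res=15, then (j=4), then res=18, then res=22, then (j=5), then res=25, then res=30, then acc=-1, then returns -6
-7 and -6 differ, so these are not the same function on this domain.
verdict: not equivalent; witness: a=-3, b=-3, c=1


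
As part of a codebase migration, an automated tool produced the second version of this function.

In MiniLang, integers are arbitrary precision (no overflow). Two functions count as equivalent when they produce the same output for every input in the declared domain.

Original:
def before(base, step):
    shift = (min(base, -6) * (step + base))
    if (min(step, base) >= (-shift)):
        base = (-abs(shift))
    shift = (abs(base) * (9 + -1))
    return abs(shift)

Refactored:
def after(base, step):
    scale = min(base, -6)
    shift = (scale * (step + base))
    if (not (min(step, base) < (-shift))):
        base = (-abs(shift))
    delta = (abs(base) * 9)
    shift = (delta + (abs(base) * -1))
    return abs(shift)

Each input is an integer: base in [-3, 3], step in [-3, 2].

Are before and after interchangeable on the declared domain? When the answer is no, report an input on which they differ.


Reading the diff, among the changes: boolean connective usage differs, plus comparison usage differs, plus arithmetic usage differs, plus statement counts differ, plus local variable names differ, plus min/max/abs usage differs.
Tracing base=-3, step=2: before: shift=6, then (min(step, base) >= (-shift)) is true, then base=-6, then shift=48, then returns 48 | after: scale=-6, then shift=6, then (not (min(step, base) < (-shift))) is true, then base=-6, then delta=54, then shift=48, then returns 48 — matching result 48.
Every one of the 42 inputs gives matching results.
verdict: equivalent


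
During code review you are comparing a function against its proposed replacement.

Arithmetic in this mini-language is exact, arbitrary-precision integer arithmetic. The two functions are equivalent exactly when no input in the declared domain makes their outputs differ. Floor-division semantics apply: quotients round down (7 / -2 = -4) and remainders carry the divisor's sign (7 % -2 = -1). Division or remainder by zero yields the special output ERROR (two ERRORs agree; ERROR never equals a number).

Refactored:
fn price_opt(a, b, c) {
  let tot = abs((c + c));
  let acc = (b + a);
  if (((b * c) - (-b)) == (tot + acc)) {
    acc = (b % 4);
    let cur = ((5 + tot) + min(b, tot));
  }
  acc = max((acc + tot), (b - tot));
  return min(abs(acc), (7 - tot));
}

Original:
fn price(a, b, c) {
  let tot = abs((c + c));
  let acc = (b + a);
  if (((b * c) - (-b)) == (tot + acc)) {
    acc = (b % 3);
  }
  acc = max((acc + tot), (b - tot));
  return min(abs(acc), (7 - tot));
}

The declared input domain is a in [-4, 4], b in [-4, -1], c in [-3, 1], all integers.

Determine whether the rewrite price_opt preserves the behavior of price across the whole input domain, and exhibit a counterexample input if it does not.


Run the pair on a=-4, b=-2, c=1.
price: tot = 2; acc = -6; (((b * c) - (-b)) == (tot + acc)) -> true; acc = 1; acc = 3; return 3
price_opt: tot = 2; acc = -6; (((b * c) - (-b)) == (tot + acc)) -> true; acc = 2; cur = 5; acc = 4; return 4
3 and 4 differ, so these are not the same function on this domain.
verdict: not equivalent; witness: a=-4, b=-2, c=1


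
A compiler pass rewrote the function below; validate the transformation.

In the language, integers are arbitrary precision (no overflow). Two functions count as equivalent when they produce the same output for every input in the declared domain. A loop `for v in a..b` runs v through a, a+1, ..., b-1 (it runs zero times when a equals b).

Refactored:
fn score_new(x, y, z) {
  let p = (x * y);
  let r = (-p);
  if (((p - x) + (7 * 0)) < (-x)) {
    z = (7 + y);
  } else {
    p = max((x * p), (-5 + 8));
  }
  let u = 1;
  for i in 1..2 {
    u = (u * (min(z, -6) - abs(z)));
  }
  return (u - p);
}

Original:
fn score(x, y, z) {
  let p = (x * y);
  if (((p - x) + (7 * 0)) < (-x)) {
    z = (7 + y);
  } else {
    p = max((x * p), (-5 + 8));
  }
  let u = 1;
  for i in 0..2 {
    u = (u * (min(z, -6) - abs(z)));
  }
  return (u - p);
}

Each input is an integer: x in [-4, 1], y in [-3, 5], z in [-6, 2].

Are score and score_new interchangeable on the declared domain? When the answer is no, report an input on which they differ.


Run the pair on x=-4, y=-3, z=-6.
score: p := 12 | (((p - x) + (7 * 0)) < (-x)): false | p := 3 | u := 1 | iter i=0: | u := -12 | iter i=1: | u := 144 | result 141
score_new: p := 12 | r := -12 | (((p - x) + (7 * 0)) < (-x)): false | p := 3 | u := 1 | iter i=1: | u := -12 | result -15
141 against -15: the behavior changed.
verdict: not equivalent; witness: x=-4, y=-3, z=-6


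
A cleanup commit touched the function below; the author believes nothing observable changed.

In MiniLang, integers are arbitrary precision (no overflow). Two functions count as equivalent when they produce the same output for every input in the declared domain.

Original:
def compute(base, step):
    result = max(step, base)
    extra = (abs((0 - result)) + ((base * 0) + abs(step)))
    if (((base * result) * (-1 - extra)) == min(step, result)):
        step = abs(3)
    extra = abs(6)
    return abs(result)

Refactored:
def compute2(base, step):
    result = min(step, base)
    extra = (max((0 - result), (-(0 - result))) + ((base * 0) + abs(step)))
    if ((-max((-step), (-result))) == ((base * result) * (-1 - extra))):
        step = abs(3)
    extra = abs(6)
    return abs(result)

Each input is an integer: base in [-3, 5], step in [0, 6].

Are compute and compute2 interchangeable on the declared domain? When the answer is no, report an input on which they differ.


The rewrite breaks on base=-3, step=0, where the results are 0 and 3.
compute: result = 0; extra = 0; (((base * result) * (-1 - extra)) == min(step, result)) -> true; step = 3; extra = 6; return 0
compute2: result = -3; extra = 3; ((-max((-step), (-result))) == ((base * result) * (-1 - extra))) -> false; extra = 6; return 3
verdict: not equivalent; witness: base=-3, step=0


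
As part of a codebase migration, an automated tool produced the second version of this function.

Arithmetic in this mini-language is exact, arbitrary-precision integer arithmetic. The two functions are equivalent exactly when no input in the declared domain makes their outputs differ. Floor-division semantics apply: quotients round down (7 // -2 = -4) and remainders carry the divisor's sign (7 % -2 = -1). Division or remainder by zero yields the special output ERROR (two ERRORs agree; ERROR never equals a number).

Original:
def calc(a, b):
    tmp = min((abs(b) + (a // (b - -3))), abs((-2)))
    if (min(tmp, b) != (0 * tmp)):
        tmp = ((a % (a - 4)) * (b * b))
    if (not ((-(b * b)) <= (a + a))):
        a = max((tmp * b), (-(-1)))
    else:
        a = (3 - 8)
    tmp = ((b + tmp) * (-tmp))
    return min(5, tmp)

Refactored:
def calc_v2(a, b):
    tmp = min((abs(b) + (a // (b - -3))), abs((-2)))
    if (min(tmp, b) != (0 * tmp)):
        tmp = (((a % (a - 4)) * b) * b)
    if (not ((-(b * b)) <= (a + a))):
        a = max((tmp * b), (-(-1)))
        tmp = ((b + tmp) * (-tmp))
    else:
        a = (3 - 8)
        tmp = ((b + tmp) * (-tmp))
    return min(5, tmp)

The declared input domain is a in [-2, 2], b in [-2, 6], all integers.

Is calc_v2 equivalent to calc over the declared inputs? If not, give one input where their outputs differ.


Reading the diff, among the changes: arithmetic usage differs, statement counts differ.
One worked example (a=1, b=3) — calc: tmp becomes 2; next (min(tmp, b) != (0 * tmp)) evaluates to true; next tmp becomes -18; next (not ((-(b * b)) <= (a + a))) evaluates to false; next a becomes -5; next tmp becomes -270; next final value -270; calc_v2: tmp becomes 2; next (min(tmp, b) != (0 * tmp)) evaluates to true; next tmp becomes -18; next (not ((-(b * b)) <= (a + a))) evaluates to false; next a becomes -5; next tmp becomes -270; next final value -270; agreement on -270.
Every one of the 45 inputs gives matching results.
verdict: equivalent


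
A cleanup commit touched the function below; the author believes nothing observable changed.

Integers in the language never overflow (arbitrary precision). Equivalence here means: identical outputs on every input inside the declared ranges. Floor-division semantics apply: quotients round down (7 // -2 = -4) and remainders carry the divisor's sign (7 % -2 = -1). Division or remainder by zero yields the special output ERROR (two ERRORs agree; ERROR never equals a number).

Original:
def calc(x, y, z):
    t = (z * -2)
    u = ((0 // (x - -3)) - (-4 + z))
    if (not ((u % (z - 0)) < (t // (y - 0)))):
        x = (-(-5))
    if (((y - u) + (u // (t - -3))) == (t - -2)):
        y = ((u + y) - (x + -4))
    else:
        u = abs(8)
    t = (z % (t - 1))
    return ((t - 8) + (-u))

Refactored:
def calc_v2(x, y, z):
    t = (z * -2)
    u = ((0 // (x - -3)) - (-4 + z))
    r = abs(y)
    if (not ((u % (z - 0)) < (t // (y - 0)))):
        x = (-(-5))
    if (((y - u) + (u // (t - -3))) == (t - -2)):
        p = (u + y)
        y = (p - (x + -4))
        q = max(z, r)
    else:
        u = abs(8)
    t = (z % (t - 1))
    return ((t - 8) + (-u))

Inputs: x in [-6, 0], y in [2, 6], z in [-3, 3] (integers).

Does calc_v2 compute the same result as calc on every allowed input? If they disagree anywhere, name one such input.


The two versions differ — the changes include min/max/abs usage differs; and local variable names differ; and statement counts differ.
Tracing x=0, y=6, z=0: calc: t := 0 | u := 4 | divide-by-zero, output ERROR | calc_v2: t := 0 | u := 4 | r := 6 | divide-by-zero, output ERROR — matching result ERROR.
Across all 245 domain points the two functions coincide.
verdict: equivalent


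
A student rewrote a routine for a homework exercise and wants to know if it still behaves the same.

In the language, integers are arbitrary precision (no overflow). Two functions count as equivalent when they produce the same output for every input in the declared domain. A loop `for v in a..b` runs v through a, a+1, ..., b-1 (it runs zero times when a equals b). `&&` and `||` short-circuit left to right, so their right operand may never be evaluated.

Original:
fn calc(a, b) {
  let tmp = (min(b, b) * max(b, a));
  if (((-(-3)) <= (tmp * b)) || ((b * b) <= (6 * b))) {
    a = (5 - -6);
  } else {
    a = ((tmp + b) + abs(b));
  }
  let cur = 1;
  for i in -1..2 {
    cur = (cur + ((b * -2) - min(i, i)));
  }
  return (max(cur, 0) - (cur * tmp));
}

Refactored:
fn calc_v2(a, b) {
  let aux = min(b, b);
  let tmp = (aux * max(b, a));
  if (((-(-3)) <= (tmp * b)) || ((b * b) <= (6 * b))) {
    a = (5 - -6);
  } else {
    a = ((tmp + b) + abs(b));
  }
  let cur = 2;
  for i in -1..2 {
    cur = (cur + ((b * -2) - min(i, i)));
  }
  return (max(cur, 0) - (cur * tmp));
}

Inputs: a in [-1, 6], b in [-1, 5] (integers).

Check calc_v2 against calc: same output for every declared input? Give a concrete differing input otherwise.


There is a counterexample at a=-1, b=0: 1 on one side, 2 on the other.
calc: tmp := 0 | (((-(-3)) <= (tmp * b)) || ((b * b) <= (6 * b))): true | a := 11 | cur := 1 | iter i=-1: | cur := 2 | iter i=0: | cur := 2 | iter i=1: | cur := 1 | result 1
calc_v2: aux := 0 | tmp := 0 | (((-(-3)) <= (tmp * b)) || ((b * b) <= (6 * b))): true | a := 11 | cur := 2 | iter i=-1: | cur := 3 | iter i=0: | cur := 3 | iter i=1: | cur := 2 | result 2
verdict: not equivalent; witness: a=-1, b=0


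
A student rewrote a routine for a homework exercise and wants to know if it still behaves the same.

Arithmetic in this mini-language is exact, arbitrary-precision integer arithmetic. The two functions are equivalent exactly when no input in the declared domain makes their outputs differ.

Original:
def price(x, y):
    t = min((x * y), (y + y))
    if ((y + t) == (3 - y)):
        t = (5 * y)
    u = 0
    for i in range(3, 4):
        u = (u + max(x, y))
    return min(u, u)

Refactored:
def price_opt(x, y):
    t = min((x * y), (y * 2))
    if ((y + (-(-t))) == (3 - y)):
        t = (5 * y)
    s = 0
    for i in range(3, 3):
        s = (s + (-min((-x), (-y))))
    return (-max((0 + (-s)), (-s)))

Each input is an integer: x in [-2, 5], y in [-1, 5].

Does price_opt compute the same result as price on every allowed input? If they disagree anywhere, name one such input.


Evaluate both at x=-2, y=-1.
price: t becomes -2; next ((y + t) == (3 - y)) evaluates to false; next u becomes 0; next at i=3:; next u becomes -1; next final value -1
price_opt: t becomes -2; next ((y + (-(-t))) == (3 - y)) evaluates to false; next s becomes 0; next i never enters its loop body; next final value 0
-1 and 0 differ, so these are not the same function on this domain.
verdict: not equivalent; witness: x=-2, y=-1


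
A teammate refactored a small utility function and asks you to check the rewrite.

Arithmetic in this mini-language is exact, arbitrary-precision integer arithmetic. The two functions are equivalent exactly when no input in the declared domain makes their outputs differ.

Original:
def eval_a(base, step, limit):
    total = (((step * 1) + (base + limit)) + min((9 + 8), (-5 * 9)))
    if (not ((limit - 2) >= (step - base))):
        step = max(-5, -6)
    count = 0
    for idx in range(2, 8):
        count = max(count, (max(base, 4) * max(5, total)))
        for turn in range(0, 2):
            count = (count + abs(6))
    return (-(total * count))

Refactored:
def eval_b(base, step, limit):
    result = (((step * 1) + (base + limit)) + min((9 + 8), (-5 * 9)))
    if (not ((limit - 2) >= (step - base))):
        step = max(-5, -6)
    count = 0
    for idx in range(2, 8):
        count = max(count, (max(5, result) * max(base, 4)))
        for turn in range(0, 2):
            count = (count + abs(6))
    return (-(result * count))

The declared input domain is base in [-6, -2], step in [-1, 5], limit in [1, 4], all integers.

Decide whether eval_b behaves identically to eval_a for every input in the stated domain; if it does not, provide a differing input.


Equivalent — the differences include local variable names differ, yet no declared input distinguishes the two.
As a probe, take base=-3, step=0, limit=2: eval_a runs total := -46 | (not ((limit - 2) >= (step - base))): true | step := -5 | count := 0 | iter idx=2: | count := 20 | iter turn=0: | count := 26 | iter turn=1: | count := 32 | iter idx=3: | count := 32 | iter turn=0: | count := 38 | iter turn=1: | count := 44 | iter idx=4: | count := 44 | iter turn=0: | count := 50 | iter turn=1: | count := 56 | iter idx=5: | count := 56 | iter turn=0: | count := 62 | iter turn=1: | count := 68 | iter idx=6: | count := 68 | iter turn=0: | count := 74 | iter turn=1: | count := 80 | iter idx=7: | count := 80 | iter turn=0: | count := 86 | iter turn=1: | count := 92 | result 4232; eval_b runs result := -46 | (not ((limit - 2) >= (step - base))): true | step := -5 | count := 0 | iter idx=2: | count := 20 | iter turn=0: | count := 26 | iter turn=1: | count := 32 | iter idx=3: | count := 32 | iter turn=0: | count := 38 | iter turn=1: | count := 44 | iter idx=4: | count := 44 | iter turn=0: | count := 50 | iter turn=1: | count := 56 | iter idx=5: | count := 56 | iter turn=0: | count := 62 | iter turn=1: | count := 68 | iter idx=6: | count := 68 | iter turn=0: | count := 74 | iter turn=1: | count := 80 | iter idx=7: | count := 80 | iter turn=0: | count := 86 | iter turn=1: | count := 92 | result 4232; both end at 4232.
An exhaustive pass over the 140 declared inputs shows identical outputs.
verdict: equivalent


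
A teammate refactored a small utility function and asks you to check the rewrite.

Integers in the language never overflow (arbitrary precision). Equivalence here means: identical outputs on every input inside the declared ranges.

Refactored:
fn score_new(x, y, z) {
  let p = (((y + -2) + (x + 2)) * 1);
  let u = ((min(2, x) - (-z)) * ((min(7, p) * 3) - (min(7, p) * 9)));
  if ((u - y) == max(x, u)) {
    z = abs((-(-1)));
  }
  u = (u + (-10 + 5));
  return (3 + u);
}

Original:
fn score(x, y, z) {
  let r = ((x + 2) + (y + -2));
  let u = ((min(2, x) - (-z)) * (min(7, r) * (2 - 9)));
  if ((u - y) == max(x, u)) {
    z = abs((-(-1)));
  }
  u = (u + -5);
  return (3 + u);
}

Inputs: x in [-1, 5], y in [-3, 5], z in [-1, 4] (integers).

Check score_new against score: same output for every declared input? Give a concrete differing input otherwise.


Run the pair on x=-1, y=-3, z=-1.
score: r = -4; u = -56; ((u - y) == max(x, u)) -> false; u = -61; return -58
score_new: p = -4; u = -48; ((u - y) == max(x, u)) -> false; u = -53; return -50
-58 vs -50 — the two versions disagree here.
verdict: not equivalent; witness: x=-1, y=-3, z=-1


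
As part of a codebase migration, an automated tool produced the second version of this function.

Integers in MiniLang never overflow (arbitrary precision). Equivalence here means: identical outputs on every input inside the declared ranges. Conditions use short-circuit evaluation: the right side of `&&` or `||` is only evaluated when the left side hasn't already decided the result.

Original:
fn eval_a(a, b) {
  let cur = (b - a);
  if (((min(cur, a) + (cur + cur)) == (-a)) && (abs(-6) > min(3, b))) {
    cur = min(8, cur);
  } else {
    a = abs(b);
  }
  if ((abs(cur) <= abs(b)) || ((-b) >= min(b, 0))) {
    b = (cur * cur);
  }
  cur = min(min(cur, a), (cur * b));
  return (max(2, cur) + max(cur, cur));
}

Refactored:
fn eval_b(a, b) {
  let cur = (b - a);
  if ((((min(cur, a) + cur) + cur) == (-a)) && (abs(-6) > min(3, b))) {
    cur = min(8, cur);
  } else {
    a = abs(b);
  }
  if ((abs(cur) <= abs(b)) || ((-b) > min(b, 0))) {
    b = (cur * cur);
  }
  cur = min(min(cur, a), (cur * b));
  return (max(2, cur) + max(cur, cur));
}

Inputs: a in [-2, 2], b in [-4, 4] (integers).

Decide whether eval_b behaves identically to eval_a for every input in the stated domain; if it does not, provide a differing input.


Try a=2, b=0.
eval_a: cur := -2 | (((min(cur, a) + (cur + cur)) == (-a)) && (abs(-6) > min(3, b))): false | a := 0 | ((abs(cur) <= abs(b)) || ((-b) >= min(b, 0))): true | b := 4 | cur := -8 | result -6
eval_b: cur := -2 | ((((min(cur, a) + cur) + cur) == (-a)) && (abs(-6) > min(3, b))): false | a := 0 | ((abs(cur) <= abs(b)) || ((-b) > min(b, 0))): false | cur := -2 | result 0
-6 against 0: the behavior changed.
verdict: not equivalent; witness: a=2, b=0


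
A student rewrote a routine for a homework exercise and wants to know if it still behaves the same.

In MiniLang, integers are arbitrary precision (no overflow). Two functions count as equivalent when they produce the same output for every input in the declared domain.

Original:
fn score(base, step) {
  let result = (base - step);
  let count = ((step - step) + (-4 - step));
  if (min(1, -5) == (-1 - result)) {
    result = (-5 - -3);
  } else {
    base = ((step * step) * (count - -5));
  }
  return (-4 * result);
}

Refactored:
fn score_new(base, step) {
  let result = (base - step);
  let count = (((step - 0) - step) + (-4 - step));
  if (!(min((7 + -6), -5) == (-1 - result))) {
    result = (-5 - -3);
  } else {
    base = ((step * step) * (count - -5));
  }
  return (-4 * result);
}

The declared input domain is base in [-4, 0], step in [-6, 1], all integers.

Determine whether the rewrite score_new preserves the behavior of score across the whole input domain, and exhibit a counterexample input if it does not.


Not equivalent: base=-4, step=-6 separates them (-8 vs 8).
score: result = 2; count = 2; (min(1, -5) == (-1 - result)) -> false; base = 252; return -8
score_new: result = 2; count = 2; (!(min((7 + -6), -5) == (-1 - result))) -> true; result = -2; return 8
verdict: not equivalent; witness: base=-4, step=-6


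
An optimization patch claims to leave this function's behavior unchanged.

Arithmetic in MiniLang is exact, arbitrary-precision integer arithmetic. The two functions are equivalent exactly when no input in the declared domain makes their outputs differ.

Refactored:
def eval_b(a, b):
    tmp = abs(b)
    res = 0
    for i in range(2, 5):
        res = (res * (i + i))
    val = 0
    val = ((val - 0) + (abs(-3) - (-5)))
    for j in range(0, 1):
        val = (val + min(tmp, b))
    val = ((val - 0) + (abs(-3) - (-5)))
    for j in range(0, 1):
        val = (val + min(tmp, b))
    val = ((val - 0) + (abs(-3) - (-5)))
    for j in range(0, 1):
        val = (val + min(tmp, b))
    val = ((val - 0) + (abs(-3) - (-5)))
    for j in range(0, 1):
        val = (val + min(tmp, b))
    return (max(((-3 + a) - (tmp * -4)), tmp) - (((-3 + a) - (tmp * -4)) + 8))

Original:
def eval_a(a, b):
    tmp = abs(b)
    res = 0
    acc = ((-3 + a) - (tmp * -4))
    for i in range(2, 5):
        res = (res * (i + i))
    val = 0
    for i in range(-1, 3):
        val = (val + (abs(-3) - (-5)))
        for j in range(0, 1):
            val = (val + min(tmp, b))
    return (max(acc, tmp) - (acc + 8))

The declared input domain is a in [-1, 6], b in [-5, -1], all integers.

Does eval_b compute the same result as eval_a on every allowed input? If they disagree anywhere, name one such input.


Comparing the listings, the differences include: min/max/abs usage differs, loop structure differs, arithmetic usage differs, local variable names differ, statement counts differ, constant usage differs.
As a probe, take a=5, b=-4: eval_a runs tmp := 4 | res := 0 | acc := 18 | iter i=2: | res := 0 | iter i=3: | res := 0 | iter i=4: | res := 0 | val := 0 | iter i=-1: | val := 8 | iter j=0: | val := 4 | iter i=0: | val := 12 | iter j=0: | val := 8 | iter i=1: | val := 16 | iter j=0: | val := 12 | iter i=2: | val := 20 | iter j=0: | val := 16 | result -8; eval_b runs tmp := 4 | res := 0 | iter i=2: | res := 0 | iter i=3: | res := 0 | iter i=4: | res := 0 | val := 0 | val := 8 | iter j=0: | val := 4 | val := 12 | iter j=0: | val := 8 | val := 16 | iter j=0: | val := 12 | val := 20 | iter j=0: | val := 16 | result -8; both end at -8.
Across all 40 domain points the two functions coincide.
verdict: equivalent
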